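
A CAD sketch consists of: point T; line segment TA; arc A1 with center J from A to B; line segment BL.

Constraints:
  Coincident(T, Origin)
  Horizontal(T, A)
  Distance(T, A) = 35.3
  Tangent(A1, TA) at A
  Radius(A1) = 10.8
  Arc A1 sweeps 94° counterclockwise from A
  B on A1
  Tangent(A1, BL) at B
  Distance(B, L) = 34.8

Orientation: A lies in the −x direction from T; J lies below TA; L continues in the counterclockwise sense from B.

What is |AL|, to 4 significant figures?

47.02

T is at the origin; T and A share the same y with |TA| = 35.3 and A on the −x side, so A = (-35.30, 0.000). Since A1 is tangent to TA there, JA ⟂ TA, so J = A + (0, -10.8) = (-35.30, -10.80). On A1, A sits at bearing 90° from J; a 94° counterclockwise sweep puts B at bearing 184°, so B = J + 10.8·(cos 184°, sin 184°) = (-46.07, -11.55). Since A1 is tangent to BL there, JB ⟂ BL, so BL runs along (−sin 184°, cos 184°); with |BL| = 34.8, L = (-43.65, -46.27). Then |AL| = |L − A| = 47.02.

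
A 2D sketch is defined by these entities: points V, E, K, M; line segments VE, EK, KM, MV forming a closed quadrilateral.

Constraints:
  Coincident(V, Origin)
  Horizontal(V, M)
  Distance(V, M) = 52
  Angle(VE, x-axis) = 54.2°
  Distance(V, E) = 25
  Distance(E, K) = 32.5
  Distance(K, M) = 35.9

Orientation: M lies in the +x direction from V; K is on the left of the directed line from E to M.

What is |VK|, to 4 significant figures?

55.89

V is at the origin; V and M share the same y with |VM| = 52.0 and M in +x, so M = (52.0, 0). VE runs at 54.2° with |VE| = 25.0, so E = (14.62, 20.28). K is determined by |EK| = 32.5 and |KM| = 35.9 together: it lies at the intersection of circle(E, 32.5) and circle(M, 35.9). With |EM| = 42.52, the foot of the radical line on EM is 18.53 from E and the perpendicular offset is √(32.5² − 18.53²) = 26.70. Taking the left-of-EM solution: K = (43.64, 34.91).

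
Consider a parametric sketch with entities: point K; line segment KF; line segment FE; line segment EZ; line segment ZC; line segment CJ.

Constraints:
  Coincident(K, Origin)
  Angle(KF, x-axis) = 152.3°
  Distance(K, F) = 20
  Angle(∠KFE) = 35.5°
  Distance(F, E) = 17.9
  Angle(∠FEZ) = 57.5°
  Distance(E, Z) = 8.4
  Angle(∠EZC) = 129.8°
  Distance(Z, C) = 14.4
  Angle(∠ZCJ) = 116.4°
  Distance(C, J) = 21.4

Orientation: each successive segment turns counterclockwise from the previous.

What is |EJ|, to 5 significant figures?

31.933

K is at the origin; KF runs at 152.3° with length 20.0, so F = (-17.708, 9.2968). ∠KFE = 35.5° gives FE at -63.200° from the x-axis; with |FE| = 17.9, E = (-9.6372, -6.6804). ∠FEZ = 57.5° gives EZ at 59.300° from the x-axis; with |EZ| = 8.4, Z = (-5.3486, 0.54231). ∠EZC = 129.8° gives ZC at 109.50° from the x-axis; with |ZC| = 14.4, C = (-10.155, 14.116). ∠ZCJ = 116.4° gives CJ at 173.10° from the x-axis; with |CJ| = 21.4, J = (-31.400, 16.687). Then |EJ| = |J − E| = 31.933.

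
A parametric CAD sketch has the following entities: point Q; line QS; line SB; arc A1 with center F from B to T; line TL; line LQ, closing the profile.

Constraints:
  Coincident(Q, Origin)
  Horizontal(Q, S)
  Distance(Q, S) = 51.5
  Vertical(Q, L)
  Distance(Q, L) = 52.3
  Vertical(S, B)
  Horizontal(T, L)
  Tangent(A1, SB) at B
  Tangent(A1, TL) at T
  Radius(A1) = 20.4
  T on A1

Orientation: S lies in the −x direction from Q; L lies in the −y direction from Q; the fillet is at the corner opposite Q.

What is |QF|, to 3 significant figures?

44.6

Q is at the origin; QS is horizontal with |QS| = 51.5 and S on the −x side, so S = (-51.5, 0.00). Q and L share the same x with |QL| = 52.3 and L on the −y side, so L = (0.00, -52.3). The virtual corner opposite Q is at (-51.5, -52.3). The tangent condition forces FB to be normal to SB and the tangent condition forces FT to be normal to TL, with radius 20.4, so the center F sits 20.4 in from both sides at F = (-31.1, -31.9). Then |QF| = |F − Q| = 44.6.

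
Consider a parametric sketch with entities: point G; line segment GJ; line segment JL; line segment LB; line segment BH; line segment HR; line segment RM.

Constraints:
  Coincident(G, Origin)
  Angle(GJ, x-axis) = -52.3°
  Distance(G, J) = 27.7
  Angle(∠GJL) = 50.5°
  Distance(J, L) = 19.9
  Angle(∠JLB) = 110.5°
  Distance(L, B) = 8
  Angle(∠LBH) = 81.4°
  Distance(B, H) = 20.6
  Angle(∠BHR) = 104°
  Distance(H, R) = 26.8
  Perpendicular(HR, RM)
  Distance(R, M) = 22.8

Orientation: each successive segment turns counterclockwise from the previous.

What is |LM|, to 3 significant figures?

23.9

∠BHR = 104.0° gives HR at -38.7° from the x-axis; with |HR| = 26.8, R = (27.0, -33.6). HR is perpendicular to RM, so RM runs at 51.3°; with |RM| = 22.8, M = (41.2, -15.8). Then |LM| = |M − L| = 23.9.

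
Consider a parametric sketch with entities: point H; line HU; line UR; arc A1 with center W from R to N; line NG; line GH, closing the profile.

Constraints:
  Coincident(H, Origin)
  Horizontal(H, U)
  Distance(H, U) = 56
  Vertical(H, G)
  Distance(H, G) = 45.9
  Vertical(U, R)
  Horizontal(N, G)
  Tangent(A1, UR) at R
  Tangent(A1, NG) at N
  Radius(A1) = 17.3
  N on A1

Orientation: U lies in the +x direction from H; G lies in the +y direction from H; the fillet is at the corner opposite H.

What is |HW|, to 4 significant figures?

48.12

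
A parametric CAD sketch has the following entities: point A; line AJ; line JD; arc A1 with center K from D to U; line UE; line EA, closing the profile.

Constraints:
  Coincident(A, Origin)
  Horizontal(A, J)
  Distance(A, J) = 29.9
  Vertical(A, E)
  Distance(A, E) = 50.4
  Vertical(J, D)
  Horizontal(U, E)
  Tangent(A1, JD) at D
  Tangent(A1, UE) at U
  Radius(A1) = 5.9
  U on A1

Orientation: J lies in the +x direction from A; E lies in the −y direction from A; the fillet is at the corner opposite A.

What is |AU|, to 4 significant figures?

55.82

A is at the origin; AJ is horizontal with |AJ| = 29.9 and J on the +x side, so J = (29.90, 0.000). AE is vertical with |AE| = 50.4 and E on the −y side, so E = (0.000, -50.40). The virtual corner opposite A is at (29.90, -50.40). Since A1 is tangent to JD there, KD ⟂ JD and tangency of A1 to UE means the radius KU is perpendicular to UE, with radius 5.9, so the center K sits 5.9 in from both sides at K = (24.00, -44.50). That places the tangent points at D = (29.90, -44.50) on JD and U = (24.00, -50.40) on UE. Then |AU| = |U − A| = 55.82.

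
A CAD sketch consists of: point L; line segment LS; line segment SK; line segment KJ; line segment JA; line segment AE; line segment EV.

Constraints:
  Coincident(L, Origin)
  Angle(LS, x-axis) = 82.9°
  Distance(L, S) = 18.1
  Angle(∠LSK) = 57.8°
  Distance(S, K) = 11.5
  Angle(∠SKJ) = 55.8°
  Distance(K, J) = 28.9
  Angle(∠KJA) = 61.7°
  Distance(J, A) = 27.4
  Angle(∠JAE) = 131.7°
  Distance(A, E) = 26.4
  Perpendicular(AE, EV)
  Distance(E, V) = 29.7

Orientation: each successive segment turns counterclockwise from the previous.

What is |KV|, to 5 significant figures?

16.709

∠JAE = 131.7° gives AE at 135.90° from the x-axis; with |AE| = 26.4, E = (-1.1383, 44.076). AE is perpendicular to EV, so EV runs at -134.10°; with |EV| = 29.7, V = (-21.807, 22.748). Then |KV| = |V − K| = 16.709.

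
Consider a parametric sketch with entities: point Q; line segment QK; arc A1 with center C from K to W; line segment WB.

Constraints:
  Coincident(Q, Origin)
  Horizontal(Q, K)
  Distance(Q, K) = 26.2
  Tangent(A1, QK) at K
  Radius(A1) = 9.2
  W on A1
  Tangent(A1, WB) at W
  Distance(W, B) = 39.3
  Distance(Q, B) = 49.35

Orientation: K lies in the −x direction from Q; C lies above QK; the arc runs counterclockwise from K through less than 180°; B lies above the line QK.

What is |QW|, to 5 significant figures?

18.977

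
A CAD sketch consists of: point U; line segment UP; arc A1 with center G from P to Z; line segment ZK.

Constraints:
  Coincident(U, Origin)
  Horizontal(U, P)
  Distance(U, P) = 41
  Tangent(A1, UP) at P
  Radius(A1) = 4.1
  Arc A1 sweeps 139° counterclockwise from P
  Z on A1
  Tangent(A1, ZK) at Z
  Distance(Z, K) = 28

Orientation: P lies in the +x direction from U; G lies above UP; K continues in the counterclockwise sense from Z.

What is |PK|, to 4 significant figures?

31.52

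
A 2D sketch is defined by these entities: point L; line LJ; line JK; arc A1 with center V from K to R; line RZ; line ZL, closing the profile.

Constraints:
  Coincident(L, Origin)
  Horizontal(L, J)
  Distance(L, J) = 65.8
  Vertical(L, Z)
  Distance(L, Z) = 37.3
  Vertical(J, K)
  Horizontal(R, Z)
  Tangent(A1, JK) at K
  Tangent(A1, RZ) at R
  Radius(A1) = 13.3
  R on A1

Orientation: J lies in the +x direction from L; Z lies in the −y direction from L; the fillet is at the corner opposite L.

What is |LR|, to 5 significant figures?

64.401

The virtual corner opposite L is at (65.800, -37.300). A1 meets JK tangentially, so VK is at right angles to JK and tangency of A1 to RZ means the radius VR is perpendicular to RZ, with radius 13.3, so the center V sits 13.3 in from both sides at V = (52.500, -24.000). That places the tangent points at K = (65.800, -24.000) on JK and R = (52.500, -37.300) on RZ. Then |LR| = |R − L| = 64.401.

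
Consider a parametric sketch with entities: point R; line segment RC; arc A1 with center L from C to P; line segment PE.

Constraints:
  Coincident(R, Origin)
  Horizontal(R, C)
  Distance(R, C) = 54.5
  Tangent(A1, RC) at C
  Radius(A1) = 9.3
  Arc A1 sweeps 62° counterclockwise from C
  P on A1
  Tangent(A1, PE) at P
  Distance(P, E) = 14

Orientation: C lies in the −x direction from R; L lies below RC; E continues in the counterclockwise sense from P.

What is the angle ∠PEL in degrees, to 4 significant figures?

33.60°

R is at the origin; RC is horizontal with |RC| = 54.5 and C on the −x side, so C = (-54.50, 0.000). Tangency of A1 to RC means the radius LC is perpendicular to RC, so L = C + (0, -9.3) = (-54.50, -9.300). On A1, C sits at bearing 90° from L; a 62° counterclockwise sweep puts P at bearing 152°, so P = L + 9.3·(cos 152°, sin 152°) = (-62.71, -4.934). A1 meets PE tangentially, so LP is at right angles to PE, so PE runs along (−sin 152°, cos 152°); with |PE| = 14.0, E = (-69.28, -17.30). Then cos ∠PEL = EP·EL / (|EP||EL|), giving 33.60°.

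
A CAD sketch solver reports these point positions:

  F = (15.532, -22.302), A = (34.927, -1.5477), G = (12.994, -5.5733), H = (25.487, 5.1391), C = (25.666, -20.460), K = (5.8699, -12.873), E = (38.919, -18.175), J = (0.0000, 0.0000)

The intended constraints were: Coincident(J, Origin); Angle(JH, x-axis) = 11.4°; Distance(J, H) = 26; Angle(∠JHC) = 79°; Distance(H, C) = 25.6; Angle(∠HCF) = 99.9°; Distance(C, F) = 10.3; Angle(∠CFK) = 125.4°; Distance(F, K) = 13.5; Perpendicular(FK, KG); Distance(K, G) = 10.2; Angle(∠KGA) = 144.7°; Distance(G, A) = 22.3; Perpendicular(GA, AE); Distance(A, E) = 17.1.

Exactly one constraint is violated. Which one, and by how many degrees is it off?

Perpendicular(GA, AE) — off by 3.10°.

J = (0.00, 0.00) ✓; JH at 11.40° ✓; |JH| = 26.00 ✓; ∠JHC = 79.00° ✓; |HC| = 25.60 ✓; ∠HCF = 99.90° ✓; |CF| = 10.30 ✓; ∠CFK = 125.4° ✓; |FK| = 13.50 ✓; ∠(FK, KG) = 90.00° ✓; |KG| = 10.20 ✓; ∠KGA = 144.7° ✓; |GA| = 22.30 ✓; ∠(GA, AE) = 86.90° ✗; |AE| = 17.10 ✓.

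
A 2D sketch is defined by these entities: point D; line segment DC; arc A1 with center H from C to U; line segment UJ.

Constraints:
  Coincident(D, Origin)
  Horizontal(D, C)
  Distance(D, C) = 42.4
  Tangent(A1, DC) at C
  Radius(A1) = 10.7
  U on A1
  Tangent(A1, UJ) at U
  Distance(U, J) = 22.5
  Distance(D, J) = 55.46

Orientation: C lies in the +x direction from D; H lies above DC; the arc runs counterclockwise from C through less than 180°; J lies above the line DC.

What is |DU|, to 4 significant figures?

54.27

D is at the origin; D and C share the same y with |DC| = 42.4 and C on the +x side, so C = (42.40, 0.000). Since A1 is tangent to DC there, HC ⟂ DC, so H = C + (0, 10.7) = (42.40, 10.70). Since HU ⟂ UJ (tangency), |HJ| = √(10.7² + 22.5²) = 24.91 regardless of where U sits on A1. So J lies on both circle(D, 55.46) and circle(H, 24.91); the above-DC intersection is J = (42.51, 35.61). U is the foot of the tangent from J: U = (52.08, 15.25).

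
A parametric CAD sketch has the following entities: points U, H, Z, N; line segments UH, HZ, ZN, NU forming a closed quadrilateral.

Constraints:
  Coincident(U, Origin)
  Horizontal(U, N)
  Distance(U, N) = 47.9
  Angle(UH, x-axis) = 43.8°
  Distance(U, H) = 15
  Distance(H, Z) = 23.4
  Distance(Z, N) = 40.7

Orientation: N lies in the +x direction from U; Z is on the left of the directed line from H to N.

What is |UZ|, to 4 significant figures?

37.92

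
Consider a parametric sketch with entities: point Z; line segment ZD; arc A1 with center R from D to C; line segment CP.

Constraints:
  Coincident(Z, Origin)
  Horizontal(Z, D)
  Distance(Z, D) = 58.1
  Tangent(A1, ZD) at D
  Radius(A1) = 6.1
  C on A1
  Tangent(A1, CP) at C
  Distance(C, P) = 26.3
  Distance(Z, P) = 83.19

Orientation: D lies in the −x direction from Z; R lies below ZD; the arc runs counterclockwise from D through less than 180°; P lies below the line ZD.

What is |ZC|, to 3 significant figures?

62.6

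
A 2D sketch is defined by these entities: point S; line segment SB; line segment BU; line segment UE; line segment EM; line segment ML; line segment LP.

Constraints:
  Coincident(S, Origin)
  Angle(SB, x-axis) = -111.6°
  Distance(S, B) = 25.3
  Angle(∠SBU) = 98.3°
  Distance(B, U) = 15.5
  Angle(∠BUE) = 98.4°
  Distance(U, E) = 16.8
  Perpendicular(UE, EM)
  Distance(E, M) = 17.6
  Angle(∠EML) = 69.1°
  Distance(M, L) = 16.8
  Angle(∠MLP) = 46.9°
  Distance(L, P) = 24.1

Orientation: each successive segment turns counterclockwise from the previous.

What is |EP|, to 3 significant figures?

6.06

∠EML = 69.1° gives ML at -107° from the x-axis; with |ML| = 16.8, L = (-4.30, -23.2). ∠MLP = 46.9° gives LP at 25.7° from the x-axis; with |LP| = 24.1, P = (17.4, -12.7). Then |EP| = |P − E| = 6.06.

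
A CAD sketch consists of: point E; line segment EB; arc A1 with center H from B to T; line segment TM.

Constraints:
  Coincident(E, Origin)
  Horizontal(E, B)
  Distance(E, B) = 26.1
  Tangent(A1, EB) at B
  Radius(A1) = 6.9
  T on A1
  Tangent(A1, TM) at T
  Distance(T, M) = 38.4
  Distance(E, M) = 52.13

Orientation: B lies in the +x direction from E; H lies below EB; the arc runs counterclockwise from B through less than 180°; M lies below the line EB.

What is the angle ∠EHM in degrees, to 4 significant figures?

102.8°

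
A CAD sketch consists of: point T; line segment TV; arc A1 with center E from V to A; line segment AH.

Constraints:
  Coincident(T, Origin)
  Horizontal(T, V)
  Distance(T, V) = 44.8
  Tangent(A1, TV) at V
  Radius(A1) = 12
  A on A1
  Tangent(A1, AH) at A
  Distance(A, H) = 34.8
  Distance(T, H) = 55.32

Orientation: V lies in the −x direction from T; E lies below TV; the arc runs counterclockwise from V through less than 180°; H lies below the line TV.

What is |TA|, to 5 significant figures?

57.367

Checks: T.y = 0.00, V.y = 0.00 ✓; ∠(EV, VT) = 90.00° ✓; |EV| = 12.00 ✓; |EA| = 12.00 ✓; ∠(EA, AH) = 90.00° ✓; |AH| = 34.80 ✓; |TH| = 55.32 ✓.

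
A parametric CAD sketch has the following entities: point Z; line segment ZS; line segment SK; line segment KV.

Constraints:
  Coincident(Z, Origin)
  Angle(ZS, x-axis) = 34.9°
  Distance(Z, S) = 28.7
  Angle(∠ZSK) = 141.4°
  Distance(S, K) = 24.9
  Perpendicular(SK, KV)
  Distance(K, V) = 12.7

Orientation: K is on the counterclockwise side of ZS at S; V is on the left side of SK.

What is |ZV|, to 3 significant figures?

47.6

Z is at the origin; ZS runs at 34.9° with length 28.7, so S = 28.7·(cos 34.9°, sin 34.9°) = (23.5, 16.4). ∠ZSK = 141.4°, so SK runs at 34.9° + (180° − 141.4°) = 73.5° from the x-axis; with |SK| = 24.9, K = S + 24.9·(cos 73.5°, sin 73.5°) = (30.6, 40.3). SK is perpendicular to KV; with |KV| = 12.7 on the left of SK, V = K + 12.7·(-0.959, 0.284) = (18.4, 43.9). Then |ZV| = |V − Z| = 47.6.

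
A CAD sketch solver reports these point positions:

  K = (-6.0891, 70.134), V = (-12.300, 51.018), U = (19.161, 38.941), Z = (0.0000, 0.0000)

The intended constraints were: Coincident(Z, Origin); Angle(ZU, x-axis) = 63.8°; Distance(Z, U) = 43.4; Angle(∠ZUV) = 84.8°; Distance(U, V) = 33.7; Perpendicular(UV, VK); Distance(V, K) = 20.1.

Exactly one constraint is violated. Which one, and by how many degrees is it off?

Perpendicular(UV, VK) — off by 3.00°.

Z = (0.00, 0.00) ✓; ZU at 63.80° ✓; |ZU| = 43.40 ✓; ∠ZUV = 84.80° ✓; |UV| = 33.70 ✓; ∠(UV, VK) = 87.00° ✗; |VK| = 20.10 ✓.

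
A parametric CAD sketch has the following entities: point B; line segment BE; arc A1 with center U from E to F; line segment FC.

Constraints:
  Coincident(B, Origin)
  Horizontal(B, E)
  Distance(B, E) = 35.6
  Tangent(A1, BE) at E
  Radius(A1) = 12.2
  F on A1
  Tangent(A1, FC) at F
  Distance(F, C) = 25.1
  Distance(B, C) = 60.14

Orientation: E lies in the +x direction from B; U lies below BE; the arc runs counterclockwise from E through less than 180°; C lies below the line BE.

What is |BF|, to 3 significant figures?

35.1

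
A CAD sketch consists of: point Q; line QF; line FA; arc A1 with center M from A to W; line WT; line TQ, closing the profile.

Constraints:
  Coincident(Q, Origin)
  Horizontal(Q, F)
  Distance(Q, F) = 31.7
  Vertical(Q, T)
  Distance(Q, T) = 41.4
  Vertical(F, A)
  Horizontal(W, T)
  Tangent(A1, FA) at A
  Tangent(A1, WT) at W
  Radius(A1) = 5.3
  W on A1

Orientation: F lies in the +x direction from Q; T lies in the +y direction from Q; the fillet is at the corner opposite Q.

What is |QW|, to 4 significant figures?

49.10

Q is at the origin; QF is horizontal with |QF| = 31.7 and F on the +x side, so F = (31.70, 0.000). QT is vertical with |QT| = 41.4 and T on the +y side, so T = (0.000, 41.40). The virtual corner opposite Q is at (31.70, 41.40). Since A1 is tangent to FA there, MA ⟂ FA and A1 meets WT tangentially, so MW is at right angles to WT, with radius 5.3, so the center M sits 5.3 in from both sides at M = (26.40, 36.10). That places the tangent points at A = (31.70, 36.10) on FA and W = (26.40, 41.40) on WT. Then |QW| = |W − Q| = 49.10.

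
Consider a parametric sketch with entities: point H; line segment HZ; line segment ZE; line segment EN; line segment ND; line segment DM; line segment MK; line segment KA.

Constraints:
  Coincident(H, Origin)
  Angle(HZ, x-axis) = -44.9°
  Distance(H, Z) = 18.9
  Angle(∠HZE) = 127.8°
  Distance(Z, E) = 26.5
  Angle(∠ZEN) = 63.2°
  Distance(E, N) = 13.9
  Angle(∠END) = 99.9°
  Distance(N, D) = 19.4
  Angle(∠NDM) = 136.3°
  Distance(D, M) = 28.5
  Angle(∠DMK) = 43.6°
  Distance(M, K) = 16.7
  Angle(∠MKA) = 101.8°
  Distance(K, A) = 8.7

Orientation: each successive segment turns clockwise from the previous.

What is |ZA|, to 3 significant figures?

5.35

H is at the origin; HZ runs at -44.9° with length 18.9, so Z = (13.4, -13.3). ∠HZE = 127.8° gives ZE at -97.1° from the x-axis; with |ZE| = 26.5, E = (10.1, -39.6). ∠ZEN = 63.2° gives EN at 146° from the x-axis; with |EN| = 13.9, N = (-1.42, -31.9). ∠END = 99.9° gives ND at 66.0° from the x-axis; with |ND| = 19.4, D = (6.47, -14.2). ∠NDM = 136.3° gives DM at 22.3° from the x-axis; with |DM| = 28.5, M = (32.8, -3.35). ∠DMK = 43.6° gives MK at -114° from the x-axis; with |MK| = 16.7, K = (26.0, -18.6). ∠MKA = 101.8° gives KA at 168° from the x-axis; with |KA| = 8.7, A = (17.5, -16.7). Then |ZA| = |A − Z| = 5.35.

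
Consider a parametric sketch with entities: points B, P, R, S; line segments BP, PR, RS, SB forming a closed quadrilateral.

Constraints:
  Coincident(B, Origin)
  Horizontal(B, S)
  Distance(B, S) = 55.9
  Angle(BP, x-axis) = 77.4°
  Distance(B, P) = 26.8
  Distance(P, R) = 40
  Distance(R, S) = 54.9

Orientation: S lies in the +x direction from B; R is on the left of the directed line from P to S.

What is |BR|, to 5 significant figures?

63.283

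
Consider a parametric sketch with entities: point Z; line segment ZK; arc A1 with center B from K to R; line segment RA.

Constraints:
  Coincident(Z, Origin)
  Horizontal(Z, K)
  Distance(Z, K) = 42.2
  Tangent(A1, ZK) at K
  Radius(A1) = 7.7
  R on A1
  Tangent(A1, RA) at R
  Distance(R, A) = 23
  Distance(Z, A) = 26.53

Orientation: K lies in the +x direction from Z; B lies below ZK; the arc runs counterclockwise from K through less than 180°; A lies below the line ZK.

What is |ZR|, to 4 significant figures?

37.08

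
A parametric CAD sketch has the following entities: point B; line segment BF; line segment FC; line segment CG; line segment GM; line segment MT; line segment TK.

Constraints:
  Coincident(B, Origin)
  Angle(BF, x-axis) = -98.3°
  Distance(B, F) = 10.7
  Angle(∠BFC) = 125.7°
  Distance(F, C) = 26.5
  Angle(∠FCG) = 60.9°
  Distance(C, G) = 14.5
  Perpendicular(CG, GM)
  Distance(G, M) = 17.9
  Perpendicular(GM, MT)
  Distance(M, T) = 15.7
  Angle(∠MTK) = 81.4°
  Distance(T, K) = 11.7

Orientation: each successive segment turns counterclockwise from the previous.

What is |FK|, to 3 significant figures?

20.9

B is at the origin; BF runs at -98.3° with length 10.7, so F = (-1.54, -10.6). ∠BFC = 125.7° gives FC at -44.0° from the x-axis; with |FC| = 26.5, C = (17.5, -29.0). ∠FCG = 60.9° gives CG at 75.1° from the x-axis; with |CG| = 14.5, G = (21.2, -15.0). The perpendicularity gives GM at right angles to CG, so GM runs at 165°; with |GM| = 17.9, M = (3.95, -10.4). GM is perpendicular to MT, so MT runs at -105°; with |MT| = 15.7, T = (-0.0888, -25.6). ∠MTK = 81.4° gives TK at -6.30° from the x-axis; with |TK| = 11.7, K = (11.5, -26.8). Then |FK| = |K − F| = 20.9.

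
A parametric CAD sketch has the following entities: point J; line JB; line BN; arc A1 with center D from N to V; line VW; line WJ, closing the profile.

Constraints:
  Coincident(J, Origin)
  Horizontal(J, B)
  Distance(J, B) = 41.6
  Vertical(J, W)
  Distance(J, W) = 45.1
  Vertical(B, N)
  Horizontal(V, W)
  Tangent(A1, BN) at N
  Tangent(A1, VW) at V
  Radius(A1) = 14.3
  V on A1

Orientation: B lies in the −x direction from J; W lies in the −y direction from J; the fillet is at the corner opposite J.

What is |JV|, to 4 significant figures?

52.72

J is at the origin; JB is horizontal with |JB| = 41.6 and B on the −x side, so B = (-41.60, 0.000). JW is vertical with |JW| = 45.1 and W on the −y side, so W = (0.000, -45.10). The virtual corner opposite J is at (-41.60, -45.10). A1 meets BN tangentially, so DN is at right angles to BN and A1 meets VW tangentially, so DV is at right angles to VW, with radius 14.3, so the center D sits 14.3 in from both sides at D = (-27.30, -30.80). That places the tangent points at N = (-41.60, -30.80) on BN and V = (-27.30, -45.10) on VW. Then |JV| = |V − J| = 52.72.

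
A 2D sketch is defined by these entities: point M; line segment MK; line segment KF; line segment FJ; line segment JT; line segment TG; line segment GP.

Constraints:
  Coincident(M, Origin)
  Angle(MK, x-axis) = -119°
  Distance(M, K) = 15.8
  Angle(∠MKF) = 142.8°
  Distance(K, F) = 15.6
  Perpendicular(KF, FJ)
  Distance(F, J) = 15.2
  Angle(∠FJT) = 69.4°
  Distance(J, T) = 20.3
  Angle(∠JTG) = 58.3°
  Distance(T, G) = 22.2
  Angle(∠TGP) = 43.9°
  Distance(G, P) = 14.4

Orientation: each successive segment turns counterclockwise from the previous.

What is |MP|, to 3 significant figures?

24.7

∠JTG = 58.3° gives TG at -120° from the x-axis; with |TG| = 22.2, G = (-11.1, -28.6). ∠TGP = 43.9° gives GP at 16.6° from the x-axis; with |GP| = 14.4, P = (2.70, -24.5). Then |MP| = |P − M| = 24.7.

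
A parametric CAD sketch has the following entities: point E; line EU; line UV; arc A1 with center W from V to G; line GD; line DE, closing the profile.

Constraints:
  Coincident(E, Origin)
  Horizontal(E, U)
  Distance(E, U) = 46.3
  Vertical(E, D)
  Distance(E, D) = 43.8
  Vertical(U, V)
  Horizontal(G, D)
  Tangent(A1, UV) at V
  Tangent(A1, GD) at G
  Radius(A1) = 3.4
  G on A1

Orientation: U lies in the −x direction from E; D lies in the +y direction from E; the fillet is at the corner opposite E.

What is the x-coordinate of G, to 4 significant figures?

-42.90

The virtual corner opposite E is at (-46.30, 43.80). A1 meets UV tangentially, so WV is at right angles to UV and since A1 is tangent to GD there, WG ⟂ GD, with radius 3.4, so the center W sits 3.4 in from both sides at W = (-42.90, 40.40). That places the tangent points at V = (-46.30, 40.40) on UV and G = (-42.90, 43.80) on GD. So G.x = -42.90.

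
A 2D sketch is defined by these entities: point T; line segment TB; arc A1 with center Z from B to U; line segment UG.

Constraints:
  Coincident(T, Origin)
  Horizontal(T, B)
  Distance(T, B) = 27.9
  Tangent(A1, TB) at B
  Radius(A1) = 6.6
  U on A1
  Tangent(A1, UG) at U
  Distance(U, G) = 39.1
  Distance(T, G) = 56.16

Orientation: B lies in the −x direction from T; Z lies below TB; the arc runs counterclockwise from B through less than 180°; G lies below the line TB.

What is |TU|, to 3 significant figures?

35.2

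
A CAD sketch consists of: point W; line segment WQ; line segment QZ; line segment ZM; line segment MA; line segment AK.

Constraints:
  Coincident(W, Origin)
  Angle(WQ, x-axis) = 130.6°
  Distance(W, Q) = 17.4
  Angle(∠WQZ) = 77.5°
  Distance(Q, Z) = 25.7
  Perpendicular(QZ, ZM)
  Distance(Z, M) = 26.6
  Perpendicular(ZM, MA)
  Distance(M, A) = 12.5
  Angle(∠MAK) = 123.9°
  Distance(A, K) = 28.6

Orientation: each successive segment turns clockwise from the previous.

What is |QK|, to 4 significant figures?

3.970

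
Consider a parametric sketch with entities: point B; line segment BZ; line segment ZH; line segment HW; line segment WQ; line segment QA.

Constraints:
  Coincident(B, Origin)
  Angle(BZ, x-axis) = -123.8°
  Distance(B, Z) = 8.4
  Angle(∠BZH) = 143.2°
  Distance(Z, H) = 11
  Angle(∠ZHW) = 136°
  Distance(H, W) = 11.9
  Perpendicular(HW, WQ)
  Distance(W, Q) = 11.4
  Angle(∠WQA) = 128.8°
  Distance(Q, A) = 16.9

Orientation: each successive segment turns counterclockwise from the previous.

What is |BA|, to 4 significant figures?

10.02

B is at the origin; BZ runs at -123.8° with length 8.4, so Z = (-4.673, -6.980). ∠BZH = 143.2° gives ZH at -87.00° from the x-axis; with |ZH| = 11.0, H = (-4.097, -17.97). ∠ZHW = 136.0° gives HW at -43.00° from the x-axis; with |HW| = 11.9, W = (4.606, -26.08). The perpendicularity gives WQ at right angles to HW, so WQ runs at 47.00°; with |WQ| = 11.4, Q = (12.38, -17.74). ∠WQA = 128.8° gives QA at 98.20° from the x-axis; with |QA| = 16.9, A = (9.970, -1.016). Then |BA| = |A − B| = 10.02.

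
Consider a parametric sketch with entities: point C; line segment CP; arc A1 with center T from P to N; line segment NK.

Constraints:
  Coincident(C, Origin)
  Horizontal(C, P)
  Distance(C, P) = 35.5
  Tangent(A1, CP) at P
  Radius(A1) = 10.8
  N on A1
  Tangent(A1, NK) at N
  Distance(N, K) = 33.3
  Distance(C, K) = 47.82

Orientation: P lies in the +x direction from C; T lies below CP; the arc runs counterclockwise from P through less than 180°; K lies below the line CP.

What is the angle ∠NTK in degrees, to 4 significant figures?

72.03°

Checks: |TN| = 10.80 ✓; ∠(TN, NK) = 90.00° ✓; |NK| = 33.30 ✓; |CK| = 47.82 ✓.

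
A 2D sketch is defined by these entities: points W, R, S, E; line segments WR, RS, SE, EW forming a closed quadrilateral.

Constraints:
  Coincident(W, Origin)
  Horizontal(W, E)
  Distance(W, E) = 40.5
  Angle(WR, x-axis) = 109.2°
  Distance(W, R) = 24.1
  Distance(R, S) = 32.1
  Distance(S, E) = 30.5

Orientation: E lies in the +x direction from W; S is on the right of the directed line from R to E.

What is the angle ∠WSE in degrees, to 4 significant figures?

153.0°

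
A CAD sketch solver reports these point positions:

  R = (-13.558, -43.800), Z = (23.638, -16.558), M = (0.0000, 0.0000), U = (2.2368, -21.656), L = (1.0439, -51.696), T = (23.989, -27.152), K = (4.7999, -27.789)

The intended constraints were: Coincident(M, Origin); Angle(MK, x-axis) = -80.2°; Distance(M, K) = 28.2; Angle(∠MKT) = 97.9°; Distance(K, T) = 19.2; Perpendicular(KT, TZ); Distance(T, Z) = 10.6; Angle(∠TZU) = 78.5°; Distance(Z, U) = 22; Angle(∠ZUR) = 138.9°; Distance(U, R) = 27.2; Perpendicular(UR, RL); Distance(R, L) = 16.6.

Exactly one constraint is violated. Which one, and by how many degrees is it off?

Perpendicular(UR, RL) — off by 7.10°.

M = (0.00, 0.00) ✓; MK at -80.20° ✓; |MK| = 28.20 ✓; ∠MKT = 97.90° ✓; |KT| = 19.20 ✓; ∠(KT, TZ) = 90.00° ✓; |TZ| = 10.60 ✓; ∠TZU = 78.50° ✓; |ZU| = 22.00 ✓; ∠ZUR = 138.9° ✓; |UR| = 27.20 ✓; ∠(UR, RL) = 97.10° ✗; |RL| = 16.60 ✓.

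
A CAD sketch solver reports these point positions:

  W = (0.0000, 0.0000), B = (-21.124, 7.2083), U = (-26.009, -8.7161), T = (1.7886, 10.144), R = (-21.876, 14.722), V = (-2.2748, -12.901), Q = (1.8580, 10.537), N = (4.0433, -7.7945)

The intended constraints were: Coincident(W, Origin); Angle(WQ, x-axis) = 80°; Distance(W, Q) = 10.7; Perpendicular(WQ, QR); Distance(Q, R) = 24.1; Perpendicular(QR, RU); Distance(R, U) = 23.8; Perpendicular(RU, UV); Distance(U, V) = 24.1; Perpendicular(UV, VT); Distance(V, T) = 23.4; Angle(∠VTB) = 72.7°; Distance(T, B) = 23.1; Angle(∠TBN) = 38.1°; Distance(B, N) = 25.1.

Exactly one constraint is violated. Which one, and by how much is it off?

Distance(B, N) = 25.1 — off by 4.20.

W = (0.00, 0.00) ✓; WQ at 80.00° ✓; |WQ| = 10.70 ✓; ∠(WQ, QR) = 90.00° ✓; |QR| = 24.10 ✓; ∠(QR, RU) = 90.00° ✓; |RU| = 23.80 ✓; ∠(RU, UV) = 90.00° ✓; |UV| = 24.10 ✓; ∠(UV, VT) = 90.00° ✓; |VT| = 23.40 ✓; ∠VTB = 72.70° ✓; |TB| = 23.10 ✓; ∠TBN = 38.10° ✓; |BN| = 29.30 ✗.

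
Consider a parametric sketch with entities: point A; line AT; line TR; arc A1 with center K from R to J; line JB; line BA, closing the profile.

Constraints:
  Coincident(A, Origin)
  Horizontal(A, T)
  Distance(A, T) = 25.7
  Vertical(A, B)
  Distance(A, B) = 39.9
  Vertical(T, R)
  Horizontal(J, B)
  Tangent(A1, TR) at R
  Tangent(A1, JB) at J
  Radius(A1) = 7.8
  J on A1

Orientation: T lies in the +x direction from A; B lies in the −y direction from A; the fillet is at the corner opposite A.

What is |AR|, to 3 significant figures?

41.1

A is at the origin; AT is horizontal with |AT| = 25.7 and T on the +x side, so T = (25.7, 0.00). AB is vertical with |AB| = 39.9 and B on the −y side, so B = (0.00, -39.9). The virtual corner opposite A is at (25.7, -39.9). A1 meets TR tangentially, so KR is at right angles to TR and since A1 is tangent to JB there, KJ ⟂ JB, with radius 7.8, so the center K sits 7.8 in from both sides at K = (17.9, -32.1). That places the tangent points at R = (25.7, -32.1) on TR and J = (17.9, -39.9) on JB. Then |AR| = |R − A| = 41.1.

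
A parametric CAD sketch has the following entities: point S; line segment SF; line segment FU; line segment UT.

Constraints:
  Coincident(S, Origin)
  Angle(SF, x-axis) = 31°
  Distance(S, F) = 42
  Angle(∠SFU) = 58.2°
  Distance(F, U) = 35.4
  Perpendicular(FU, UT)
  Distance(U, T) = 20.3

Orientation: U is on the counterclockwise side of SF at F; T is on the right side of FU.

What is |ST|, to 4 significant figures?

57.55

S is at the origin; SF runs at 31.0° with length 42.0, so F = 42.0·(cos 31.0°, sin 31.0°) = (36.00, 21.63). ∠SFU = 58.2°, so FU runs at 31.0° + (180° − 58.2°) = 152.8° from the x-axis; with |FU| = 35.4, U = F + 35.4·(cos 152.8°, sin 152.8°) = (4.516, 37.81). The perpendicularity gives UT at right angles to FU; with |UT| = 20.3 on the right of FU, T = U + 20.3·(0.4571, 0.8894) = (13.79, 55.87). Then |ST| = |T − S| = 57.55.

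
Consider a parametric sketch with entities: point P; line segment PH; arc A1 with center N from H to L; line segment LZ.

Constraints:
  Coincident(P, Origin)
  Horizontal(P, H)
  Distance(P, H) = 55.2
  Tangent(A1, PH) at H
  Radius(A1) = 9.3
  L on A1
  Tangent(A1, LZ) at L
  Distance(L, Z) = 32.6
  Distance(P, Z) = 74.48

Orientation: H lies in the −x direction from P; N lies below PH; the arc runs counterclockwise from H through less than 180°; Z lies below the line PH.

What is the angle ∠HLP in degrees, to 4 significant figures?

38.95°

Checks: |NL| = 9.300 ✓; ∠(NL, LZ) = 90.00° ✓; |LZ| = 32.60 ✓; |PZ| = 74.48 ✓.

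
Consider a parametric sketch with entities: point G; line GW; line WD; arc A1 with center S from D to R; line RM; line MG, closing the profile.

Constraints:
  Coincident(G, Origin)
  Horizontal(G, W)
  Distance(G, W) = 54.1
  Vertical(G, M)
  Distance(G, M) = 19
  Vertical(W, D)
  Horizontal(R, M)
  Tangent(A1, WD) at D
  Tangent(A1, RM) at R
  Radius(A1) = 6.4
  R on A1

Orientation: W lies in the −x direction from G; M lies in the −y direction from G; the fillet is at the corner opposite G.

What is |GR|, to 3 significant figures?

51.3

The virtual corner opposite G is at (-54.1, -19.0). Since A1 is tangent to WD there, SD ⟂ WD and tangency of A1 to RM means the radius SR is perpendicular to RM, with radius 6.4, so the center S sits 6.4 in from both sides at S = (-47.7, -12.6). That places the tangent points at D = (-54.1, -12.6) on WD and R = (-47.7, -19.0) on RM. Then |GR| = |R − G| = 51.3.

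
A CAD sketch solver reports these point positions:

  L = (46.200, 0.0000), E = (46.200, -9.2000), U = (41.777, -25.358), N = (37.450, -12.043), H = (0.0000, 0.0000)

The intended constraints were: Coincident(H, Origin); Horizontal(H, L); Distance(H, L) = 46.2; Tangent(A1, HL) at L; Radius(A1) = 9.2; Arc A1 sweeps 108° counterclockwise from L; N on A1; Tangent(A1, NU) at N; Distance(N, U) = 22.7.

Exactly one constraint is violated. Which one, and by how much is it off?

Distance(N, U) = 22.7 — off by 8.70.

H = (0.00, 0.00) ✓; H.y = 0.00, L.y = 0.00 ✓; |HL| = 46.20 ✓; ∠(EL, LH) = 90.00° ✓; |EL| = 9.200 ✓; bearing(E→N) − bearing(E→L) = 108.0° ✓; |EN| = 9.200 ✓; ∠(EN, NU) = 90.00° ✓; |NU| = 14.00 ✗.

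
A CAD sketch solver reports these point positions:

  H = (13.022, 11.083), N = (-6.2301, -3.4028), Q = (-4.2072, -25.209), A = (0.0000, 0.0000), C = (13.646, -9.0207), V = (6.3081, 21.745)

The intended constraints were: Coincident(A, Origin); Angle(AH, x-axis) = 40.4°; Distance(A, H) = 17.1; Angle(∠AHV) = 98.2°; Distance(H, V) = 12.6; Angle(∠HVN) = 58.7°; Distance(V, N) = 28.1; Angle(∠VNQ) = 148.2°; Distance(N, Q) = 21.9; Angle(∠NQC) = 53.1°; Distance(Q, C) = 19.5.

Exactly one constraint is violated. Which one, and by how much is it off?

Distance(Q, C) = 19.5 — off by 4.60.

A = (0.00, 0.00) ✓; AH at 40.40° ✓; |AH| = 17.10 ✓; ∠AHV = 98.20° ✓; |HV| = 12.60 ✓; ∠HVN = 58.70° ✓; |VN| = 28.10 ✓; ∠VNQ = 148.2° ✓; |NQ| = 21.90 ✓; ∠NQC = 53.10° ✓; |QC| = 24.10 ✗.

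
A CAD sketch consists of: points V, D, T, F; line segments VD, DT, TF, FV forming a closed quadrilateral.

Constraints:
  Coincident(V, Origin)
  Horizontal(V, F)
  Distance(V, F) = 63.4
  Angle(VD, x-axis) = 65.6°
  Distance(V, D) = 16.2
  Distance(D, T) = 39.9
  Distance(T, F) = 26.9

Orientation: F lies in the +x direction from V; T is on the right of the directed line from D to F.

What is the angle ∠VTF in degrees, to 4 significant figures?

144.9°

V is at the origin; V and F share the same y with |VF| = 63.4 and F in +x, so F = (63.4, 0). VD runs at 65.6° with |VD| = 16.2, so D = (6.692, 14.75). T is determined by |DT| = 39.9 and |TF| = 26.9 together: it lies at the intersection of circle(D, 39.9) and circle(F, 26.9). With |DF| = 58.60, the foot of the radical line on DF is 36.71 from D and the perpendicular offset is √(39.9² − 36.71²) = 15.64. Taking the right-of-DF solution: T = (38.28, -9.623).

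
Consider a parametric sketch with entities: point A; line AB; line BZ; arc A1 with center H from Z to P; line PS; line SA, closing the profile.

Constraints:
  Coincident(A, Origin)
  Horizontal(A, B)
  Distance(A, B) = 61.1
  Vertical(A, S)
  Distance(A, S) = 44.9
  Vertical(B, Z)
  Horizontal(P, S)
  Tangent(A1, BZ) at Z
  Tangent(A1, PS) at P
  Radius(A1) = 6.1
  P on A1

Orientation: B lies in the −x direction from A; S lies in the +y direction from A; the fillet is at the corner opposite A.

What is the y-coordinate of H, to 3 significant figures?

38.8

A and S share the same x with |AS| = 44.9 and S on the +y side, so S = (0.00, 44.9). The virtual corner opposite A is at (-61.1, 44.9). The tangent condition forces HZ to be normal to BZ and A1 meets PS tangentially, so HP is at right angles to PS, with radius 6.1, so the center H sits 6.1 in from both sides at H = (-55.0, 38.8). So H.y = 38.8.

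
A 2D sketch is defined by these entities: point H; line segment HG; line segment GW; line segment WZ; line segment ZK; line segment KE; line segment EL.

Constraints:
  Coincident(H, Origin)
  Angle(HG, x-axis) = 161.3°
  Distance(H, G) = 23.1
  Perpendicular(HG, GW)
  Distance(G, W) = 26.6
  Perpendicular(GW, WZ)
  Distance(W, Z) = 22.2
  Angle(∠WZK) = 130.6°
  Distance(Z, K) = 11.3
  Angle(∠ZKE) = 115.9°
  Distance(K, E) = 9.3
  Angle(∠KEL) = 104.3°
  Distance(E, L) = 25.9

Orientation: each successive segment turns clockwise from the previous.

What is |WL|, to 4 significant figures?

12.97

∠ZKE = 115.9° gives KE at -132.2° from the x-axis; with |KE| = 9.3, E = (5.644, 8.110). ∠KEL = 104.3° gives EL at 152.1° from the x-axis; with |EL| = 25.9, L = (-17.25, 20.23). Then |WL| = |L − W| = 12.97.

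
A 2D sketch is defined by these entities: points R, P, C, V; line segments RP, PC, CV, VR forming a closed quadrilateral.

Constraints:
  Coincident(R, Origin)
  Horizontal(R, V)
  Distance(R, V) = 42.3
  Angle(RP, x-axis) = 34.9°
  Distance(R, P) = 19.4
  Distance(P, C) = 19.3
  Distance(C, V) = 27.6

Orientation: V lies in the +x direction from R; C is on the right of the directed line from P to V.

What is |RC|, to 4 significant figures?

17.93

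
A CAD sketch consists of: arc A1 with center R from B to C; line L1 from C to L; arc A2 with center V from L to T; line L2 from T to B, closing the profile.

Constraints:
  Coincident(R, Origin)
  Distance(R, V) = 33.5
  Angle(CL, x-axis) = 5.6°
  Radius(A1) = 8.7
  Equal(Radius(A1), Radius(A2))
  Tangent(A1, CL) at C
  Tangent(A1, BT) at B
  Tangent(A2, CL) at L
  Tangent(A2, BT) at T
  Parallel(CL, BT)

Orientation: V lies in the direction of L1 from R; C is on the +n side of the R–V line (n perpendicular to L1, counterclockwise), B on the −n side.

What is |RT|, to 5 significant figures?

34.611

The slot axis is L1's direction at 5.6°, so u = (cos 5.6°, sin 5.6°) = (0.99523, 0.097583) and n = (−sin 5.6°, cos 5.6°) = (-0.097583, 0.99523). R is at the origin and V lies 33.5 along u from R, so V = 33.5·u = (33.340, 3.2690). Tangency of A1 to both parallel lines with radius 8.7 puts C and B at R ± 8.7·n: C = (-0.84897, 8.6585), B = (0.84897, -8.6585). Equal radii place L and T the same way about V: L = V + 8.7·n = (32.491, 11.928), T = V − 8.7·n = (34.189, -5.3895). Then |RT| = |T − R| = 34.611.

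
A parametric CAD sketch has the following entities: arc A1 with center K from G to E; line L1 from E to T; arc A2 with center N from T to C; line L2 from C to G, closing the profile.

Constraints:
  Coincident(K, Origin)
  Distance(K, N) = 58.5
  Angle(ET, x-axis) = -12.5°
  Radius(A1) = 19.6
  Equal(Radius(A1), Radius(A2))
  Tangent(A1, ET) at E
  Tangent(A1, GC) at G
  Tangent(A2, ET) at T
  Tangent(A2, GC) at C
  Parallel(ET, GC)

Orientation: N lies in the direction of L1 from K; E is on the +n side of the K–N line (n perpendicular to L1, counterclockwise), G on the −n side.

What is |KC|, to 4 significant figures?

61.70

The slot axis is L1's direction at -12.5°, so u = (cos -12.5°, sin -12.5°) = (0.9763, -0.2164) and n = (−sin -12.5°, cos -12.5°) = (0.2164, 0.9763). K is at the origin and N lies 58.5 along u from K, so N = 58.5·u = (57.11, -12.66). Tangency of A1 to both parallel lines with radius 19.6 puts E and G at K ± 19.6·n: E = (4.242, 19.14), G = (-4.242, -19.14). Equal radii place T and C the same way about N: T = N + 19.6·n = (61.36, 6.474), C = N − 19.6·n = (52.87, -31.80). Then |KC| = |C − K| = 61.70.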